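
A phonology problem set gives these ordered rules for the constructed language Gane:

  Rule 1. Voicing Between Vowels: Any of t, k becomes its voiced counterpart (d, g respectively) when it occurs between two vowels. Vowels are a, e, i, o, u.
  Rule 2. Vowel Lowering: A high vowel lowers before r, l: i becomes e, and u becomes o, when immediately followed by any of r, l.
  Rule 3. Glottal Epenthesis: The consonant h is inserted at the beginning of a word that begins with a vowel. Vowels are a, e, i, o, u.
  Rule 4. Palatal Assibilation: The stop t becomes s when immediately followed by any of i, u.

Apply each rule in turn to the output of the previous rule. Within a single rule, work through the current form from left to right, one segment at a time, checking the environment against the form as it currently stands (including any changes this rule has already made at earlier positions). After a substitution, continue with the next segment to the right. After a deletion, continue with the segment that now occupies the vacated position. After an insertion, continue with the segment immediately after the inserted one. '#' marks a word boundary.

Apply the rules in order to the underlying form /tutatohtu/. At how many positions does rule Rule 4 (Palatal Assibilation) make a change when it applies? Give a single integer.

2

Rule 1 Voicing Between Vowels: [tutatohtu] → [tudadohtu]
Rule 2 Vowel Lowering: no change — [tudadohtu]
Rule 3 Glottal Epenthesis: no change — [tudadohtu]
Rule 4 Palatal Assibilation: [tudadohtu] → [sudadohsu]
Rule Rule 4 changed 2 position(s).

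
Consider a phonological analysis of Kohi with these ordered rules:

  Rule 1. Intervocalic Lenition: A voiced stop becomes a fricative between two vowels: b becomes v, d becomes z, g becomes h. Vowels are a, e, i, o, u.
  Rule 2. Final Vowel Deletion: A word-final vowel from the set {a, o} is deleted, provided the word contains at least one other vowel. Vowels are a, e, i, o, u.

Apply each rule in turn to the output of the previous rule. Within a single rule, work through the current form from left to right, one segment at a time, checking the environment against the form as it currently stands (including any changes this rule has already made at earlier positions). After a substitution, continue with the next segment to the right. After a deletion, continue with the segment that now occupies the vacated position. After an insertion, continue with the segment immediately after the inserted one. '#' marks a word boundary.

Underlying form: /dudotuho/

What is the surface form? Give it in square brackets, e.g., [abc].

Rule 1 Intervocalic Lenition: [dudotuho] → [duzotuho]
Rule 2 Final Vowel Deletion: [duzotuho] → [duzotuh]

[duzotuh]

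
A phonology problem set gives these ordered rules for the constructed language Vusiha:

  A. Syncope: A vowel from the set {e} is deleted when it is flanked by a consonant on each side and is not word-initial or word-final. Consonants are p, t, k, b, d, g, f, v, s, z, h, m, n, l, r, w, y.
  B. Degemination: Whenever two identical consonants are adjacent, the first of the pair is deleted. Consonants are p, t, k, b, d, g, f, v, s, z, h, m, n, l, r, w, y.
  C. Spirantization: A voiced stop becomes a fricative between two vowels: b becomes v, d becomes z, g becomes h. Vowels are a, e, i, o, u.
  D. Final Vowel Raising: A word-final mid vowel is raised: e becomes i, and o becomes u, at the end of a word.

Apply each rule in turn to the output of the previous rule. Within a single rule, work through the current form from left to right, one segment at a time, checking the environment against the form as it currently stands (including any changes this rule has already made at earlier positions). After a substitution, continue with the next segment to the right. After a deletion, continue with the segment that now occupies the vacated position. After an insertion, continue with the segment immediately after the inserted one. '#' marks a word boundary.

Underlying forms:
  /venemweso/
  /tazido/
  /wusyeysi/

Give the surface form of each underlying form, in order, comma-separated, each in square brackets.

[vnmwsu], [tazizu], [wusysi]

/venemweso/:
  A Syncope: [venemweso] → [vnmwso]
  B Degemination: no change — [vnmwso]
  C Spirantization: no change — [vnmwso]
  D Final Vowel Raising: [vnmwso] → [vnmwsu]
/tazido/:
  A Syncope: no change — [tazido]
  B Degemination: no change — [tazido]
  C Spirantization: [tazido] → [tazizo]
  D Final Vowel Raising: [tazizo] → [tazizu]
/wusyeysi/:
  A Syncope: [wusyeysi] → [wusyysi]
  B Degemination: [wusyysi] → [wusysi]
  C Spirantization: no change — [wusysi]
  D Final Vowel Raising: no change — [wusysi]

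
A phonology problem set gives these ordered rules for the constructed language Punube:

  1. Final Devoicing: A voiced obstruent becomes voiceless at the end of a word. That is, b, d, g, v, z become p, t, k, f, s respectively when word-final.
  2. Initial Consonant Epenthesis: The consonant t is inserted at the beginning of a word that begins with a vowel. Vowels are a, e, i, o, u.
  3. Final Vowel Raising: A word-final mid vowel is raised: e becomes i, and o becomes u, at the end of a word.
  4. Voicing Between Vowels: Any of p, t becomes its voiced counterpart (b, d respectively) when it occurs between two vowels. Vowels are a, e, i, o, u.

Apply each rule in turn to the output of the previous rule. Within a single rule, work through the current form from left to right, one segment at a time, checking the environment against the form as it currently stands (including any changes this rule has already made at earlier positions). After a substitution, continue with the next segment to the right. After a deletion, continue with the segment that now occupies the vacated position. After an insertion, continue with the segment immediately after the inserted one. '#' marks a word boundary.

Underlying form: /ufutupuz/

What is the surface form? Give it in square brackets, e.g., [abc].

1 Final Devoicing: [ufutupuz] → [ufutupus]
2 Initial Consonant Epenthesis: [ufutupus] → [tufutupus]
3 Final Vowel Raising: no change — [tufutupus]
4 Voicing Between Vowels: [tufutupus] → [tufudubus]

[tufudubus]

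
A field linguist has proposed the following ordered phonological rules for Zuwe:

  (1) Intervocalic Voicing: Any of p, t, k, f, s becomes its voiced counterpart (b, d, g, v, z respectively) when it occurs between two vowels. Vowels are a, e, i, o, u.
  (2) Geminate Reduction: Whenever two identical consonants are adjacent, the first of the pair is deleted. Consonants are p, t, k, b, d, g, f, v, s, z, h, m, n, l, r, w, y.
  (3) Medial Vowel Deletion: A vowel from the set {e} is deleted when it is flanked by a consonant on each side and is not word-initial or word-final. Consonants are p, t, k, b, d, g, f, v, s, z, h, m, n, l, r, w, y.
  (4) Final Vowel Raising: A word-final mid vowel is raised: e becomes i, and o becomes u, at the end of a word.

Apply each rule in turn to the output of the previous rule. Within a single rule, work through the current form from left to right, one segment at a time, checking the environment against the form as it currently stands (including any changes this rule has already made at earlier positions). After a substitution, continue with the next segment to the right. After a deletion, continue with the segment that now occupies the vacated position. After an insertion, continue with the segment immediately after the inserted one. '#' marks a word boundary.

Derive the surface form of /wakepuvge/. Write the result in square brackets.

[wagbuvgi]

(1) Intervocalic Voicing: [wakepuvge] → [wagebuvge]
(2) Geminate Reduction: no change — [wagebuvge]
(3) Medial Vowel Deletion: [wagebuvge] → [wagbuvge]
(4) Final Vowel Raising: [wagbuvge] → [wagbuvgi]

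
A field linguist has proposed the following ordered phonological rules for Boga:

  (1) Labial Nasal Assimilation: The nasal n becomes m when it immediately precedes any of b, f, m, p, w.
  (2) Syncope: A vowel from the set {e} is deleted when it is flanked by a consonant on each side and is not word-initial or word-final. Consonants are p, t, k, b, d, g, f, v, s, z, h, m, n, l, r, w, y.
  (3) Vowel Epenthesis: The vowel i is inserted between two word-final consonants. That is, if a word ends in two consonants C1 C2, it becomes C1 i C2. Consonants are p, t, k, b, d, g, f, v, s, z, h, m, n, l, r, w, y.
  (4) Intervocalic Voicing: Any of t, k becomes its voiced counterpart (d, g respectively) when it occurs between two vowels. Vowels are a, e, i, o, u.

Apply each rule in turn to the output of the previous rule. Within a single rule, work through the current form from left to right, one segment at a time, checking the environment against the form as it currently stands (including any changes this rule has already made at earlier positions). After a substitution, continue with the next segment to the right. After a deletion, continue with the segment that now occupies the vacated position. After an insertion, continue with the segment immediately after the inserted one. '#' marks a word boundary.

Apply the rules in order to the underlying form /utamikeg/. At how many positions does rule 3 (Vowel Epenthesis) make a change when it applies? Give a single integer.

(1) Labial Nasal Assimilation: no change — [utamikeg]
(2) Syncope: [utamikeg] → [utamikg]
(3) Vowel Epenthesis: [utamikg] → [utamikig]
(4) Intervocalic Voicing: [utamikig] → [udamigig]
Rule 3 changed 1 position(s).

1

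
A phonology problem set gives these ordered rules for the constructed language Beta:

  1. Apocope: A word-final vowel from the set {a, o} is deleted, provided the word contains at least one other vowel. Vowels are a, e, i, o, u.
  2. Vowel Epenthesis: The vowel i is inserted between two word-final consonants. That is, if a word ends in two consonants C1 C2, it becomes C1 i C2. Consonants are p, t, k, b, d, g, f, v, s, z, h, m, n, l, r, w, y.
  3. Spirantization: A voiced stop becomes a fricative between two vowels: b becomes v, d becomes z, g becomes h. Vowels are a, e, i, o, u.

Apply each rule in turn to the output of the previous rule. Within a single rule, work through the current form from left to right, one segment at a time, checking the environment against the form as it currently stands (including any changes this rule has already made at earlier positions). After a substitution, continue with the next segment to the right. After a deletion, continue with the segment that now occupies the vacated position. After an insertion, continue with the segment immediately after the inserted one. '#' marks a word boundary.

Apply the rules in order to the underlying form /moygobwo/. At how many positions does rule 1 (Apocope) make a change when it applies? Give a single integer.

1

1 Apocope: [moygobwo] → [moygobw]
2 Vowel Epenthesis: [moygobw] → [moygobiw]
3 Spirantization: [moygobiw] → [moygoviw]
Rule 1 changed 1 position(s).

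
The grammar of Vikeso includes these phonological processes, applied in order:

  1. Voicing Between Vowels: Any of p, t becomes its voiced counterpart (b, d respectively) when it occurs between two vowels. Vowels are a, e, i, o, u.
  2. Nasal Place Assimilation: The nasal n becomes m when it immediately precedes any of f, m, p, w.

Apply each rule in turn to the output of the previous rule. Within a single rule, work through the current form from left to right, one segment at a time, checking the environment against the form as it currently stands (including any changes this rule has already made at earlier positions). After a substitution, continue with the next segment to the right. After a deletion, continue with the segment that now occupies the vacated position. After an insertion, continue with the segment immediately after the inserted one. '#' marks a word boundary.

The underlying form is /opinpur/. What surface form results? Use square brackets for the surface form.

[obimpur]

1 Voicing Between Vowels: [opinpur] → [obinpur]
2 Nasal Place Assimilation: [obinpur] → [obimpur]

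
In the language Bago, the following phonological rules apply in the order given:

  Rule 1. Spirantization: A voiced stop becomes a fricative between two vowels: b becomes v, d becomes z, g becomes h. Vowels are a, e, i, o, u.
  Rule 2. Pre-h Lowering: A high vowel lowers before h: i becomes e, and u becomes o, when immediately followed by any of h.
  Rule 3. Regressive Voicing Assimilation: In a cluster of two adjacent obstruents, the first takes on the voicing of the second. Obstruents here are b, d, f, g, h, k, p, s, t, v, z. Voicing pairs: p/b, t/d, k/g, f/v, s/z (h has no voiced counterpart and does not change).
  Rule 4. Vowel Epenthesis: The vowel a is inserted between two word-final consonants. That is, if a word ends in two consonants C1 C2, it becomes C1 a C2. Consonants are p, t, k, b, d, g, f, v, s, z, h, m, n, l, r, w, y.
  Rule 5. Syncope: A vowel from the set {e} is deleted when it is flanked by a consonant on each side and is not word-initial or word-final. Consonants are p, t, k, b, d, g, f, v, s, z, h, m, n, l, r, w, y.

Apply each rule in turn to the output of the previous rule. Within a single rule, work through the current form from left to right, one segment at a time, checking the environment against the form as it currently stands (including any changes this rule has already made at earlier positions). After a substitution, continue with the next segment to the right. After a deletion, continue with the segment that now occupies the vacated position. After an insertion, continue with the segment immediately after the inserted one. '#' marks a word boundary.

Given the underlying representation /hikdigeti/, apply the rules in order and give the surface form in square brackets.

Rule 1 Spirantization: [hikdigeti] → [hikdiheti]
Rule 2 Pre-h Lowering: [hikdiheti] → [hikdeheti]
Rule 3 Regressive Voicing Assimilation: [hikdeheti] → [higdeheti]
Rule 4 Vowel Epenthesis: no change — [higdeheti]
Rule 5 Syncope: [higdeheti] → [higdhti]

[higdhti]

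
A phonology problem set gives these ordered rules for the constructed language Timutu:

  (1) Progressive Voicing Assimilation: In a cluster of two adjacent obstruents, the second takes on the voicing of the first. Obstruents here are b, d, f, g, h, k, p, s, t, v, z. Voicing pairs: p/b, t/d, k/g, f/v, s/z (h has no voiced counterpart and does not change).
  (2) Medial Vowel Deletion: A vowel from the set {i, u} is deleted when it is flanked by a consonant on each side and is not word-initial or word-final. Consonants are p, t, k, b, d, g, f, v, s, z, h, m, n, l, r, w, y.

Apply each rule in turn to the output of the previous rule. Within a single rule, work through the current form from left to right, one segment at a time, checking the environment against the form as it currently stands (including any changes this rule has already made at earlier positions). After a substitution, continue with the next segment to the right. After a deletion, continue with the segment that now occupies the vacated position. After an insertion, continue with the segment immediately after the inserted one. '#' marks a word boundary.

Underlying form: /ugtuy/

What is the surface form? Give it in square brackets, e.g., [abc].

[ugdy]

(1) Progressive Voicing Assimilation: [ugtuy] → [ugduy]
(2) Medial Vowel Deletion: [ugduy] → [ugdy]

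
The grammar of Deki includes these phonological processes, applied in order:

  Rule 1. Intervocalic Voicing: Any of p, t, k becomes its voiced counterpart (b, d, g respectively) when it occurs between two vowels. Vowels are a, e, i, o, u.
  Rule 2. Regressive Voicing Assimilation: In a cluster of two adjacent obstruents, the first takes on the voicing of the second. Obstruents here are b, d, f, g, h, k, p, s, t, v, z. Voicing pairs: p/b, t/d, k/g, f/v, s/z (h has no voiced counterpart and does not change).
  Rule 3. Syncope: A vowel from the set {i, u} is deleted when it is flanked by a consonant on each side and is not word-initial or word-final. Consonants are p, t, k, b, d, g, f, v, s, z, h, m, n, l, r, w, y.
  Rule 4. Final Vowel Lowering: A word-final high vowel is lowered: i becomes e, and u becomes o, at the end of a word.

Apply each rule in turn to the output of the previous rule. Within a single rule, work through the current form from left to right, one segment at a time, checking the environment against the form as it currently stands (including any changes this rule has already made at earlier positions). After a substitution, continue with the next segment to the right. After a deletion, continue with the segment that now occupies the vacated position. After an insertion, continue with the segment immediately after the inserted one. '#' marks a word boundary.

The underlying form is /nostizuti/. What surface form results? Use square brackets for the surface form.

[nostzde]

Rule 1 Intervocalic Voicing: [nostizuti] → [nostizudi]
Rule 2 Regressive Voicing Assimilation: no change — [nostizudi]
Rule 3 Syncope: [nostizudi] → [nostzdi]
Rule 4 Final Vowel Lowering: [nostzdi] → [nostzde]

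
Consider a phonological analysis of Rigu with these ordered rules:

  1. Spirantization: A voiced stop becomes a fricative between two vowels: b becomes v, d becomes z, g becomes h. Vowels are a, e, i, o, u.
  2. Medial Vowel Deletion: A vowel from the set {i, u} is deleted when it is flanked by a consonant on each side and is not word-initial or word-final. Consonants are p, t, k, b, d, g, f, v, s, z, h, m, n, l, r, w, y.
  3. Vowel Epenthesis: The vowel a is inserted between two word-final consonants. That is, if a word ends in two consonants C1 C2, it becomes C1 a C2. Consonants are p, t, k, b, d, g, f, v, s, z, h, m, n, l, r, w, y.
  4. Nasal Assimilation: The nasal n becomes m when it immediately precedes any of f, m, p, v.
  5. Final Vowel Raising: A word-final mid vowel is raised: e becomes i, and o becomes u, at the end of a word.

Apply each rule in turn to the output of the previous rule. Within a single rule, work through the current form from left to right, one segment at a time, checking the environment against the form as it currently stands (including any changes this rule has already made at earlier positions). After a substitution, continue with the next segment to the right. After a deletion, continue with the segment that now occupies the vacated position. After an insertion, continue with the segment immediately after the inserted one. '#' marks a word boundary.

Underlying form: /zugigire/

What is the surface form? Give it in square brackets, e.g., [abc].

1 Spirantization: [zugigire] → [zuhihire]
2 Medial Vowel Deletion: [zuhihire] → [zhhre]
3 Vowel Epenthesis: no change — [zhhre]
4 Nasal Assimilation: no change — [zhhre]
5 Final Vowel Raising: [zhhre] → [zhhri]

[zhhri]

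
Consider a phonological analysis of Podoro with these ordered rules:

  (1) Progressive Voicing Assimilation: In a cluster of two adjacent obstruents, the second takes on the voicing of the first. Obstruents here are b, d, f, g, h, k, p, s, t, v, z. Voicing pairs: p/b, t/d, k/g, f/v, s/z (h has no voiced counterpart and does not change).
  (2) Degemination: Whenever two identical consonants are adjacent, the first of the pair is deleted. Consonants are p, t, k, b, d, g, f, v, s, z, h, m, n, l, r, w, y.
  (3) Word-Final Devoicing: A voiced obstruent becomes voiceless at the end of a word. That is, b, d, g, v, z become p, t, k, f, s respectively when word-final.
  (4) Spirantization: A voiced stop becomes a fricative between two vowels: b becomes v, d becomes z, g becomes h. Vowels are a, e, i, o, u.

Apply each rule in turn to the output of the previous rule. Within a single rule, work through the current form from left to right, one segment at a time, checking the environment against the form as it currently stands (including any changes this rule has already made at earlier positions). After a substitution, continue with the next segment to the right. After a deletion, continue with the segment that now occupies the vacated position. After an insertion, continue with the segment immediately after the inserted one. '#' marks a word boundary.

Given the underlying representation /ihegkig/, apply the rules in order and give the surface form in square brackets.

(1) Progressive Voicing Assimilation: [ihegkig] → [iheggig]
(2) Degemination: [iheggig] → [ihegig]
(3) Word-Final Devoicing: [ihegig] → [ihegik]
(4) Spirantization: [ihegik] → [ihehik]

[ihehik]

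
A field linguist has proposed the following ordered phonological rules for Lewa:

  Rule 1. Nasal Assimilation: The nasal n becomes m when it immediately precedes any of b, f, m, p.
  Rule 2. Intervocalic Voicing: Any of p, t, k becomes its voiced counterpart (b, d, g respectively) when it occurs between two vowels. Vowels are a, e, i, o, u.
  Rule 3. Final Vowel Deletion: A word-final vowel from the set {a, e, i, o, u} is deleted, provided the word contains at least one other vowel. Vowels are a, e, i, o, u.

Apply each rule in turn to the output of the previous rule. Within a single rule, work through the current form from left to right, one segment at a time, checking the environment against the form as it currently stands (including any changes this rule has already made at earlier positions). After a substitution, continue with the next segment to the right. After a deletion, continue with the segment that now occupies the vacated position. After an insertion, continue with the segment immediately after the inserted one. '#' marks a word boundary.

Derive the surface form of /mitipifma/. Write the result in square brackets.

[midibifm]

Rule 1 Nasal Assimilation: no change — [mitipifma]
Rule 2 Intervocalic Voicing: [mitipifma] → [midibifma]
Rule 3 Final Vowel Deletion: [midibifma] → [midibifm]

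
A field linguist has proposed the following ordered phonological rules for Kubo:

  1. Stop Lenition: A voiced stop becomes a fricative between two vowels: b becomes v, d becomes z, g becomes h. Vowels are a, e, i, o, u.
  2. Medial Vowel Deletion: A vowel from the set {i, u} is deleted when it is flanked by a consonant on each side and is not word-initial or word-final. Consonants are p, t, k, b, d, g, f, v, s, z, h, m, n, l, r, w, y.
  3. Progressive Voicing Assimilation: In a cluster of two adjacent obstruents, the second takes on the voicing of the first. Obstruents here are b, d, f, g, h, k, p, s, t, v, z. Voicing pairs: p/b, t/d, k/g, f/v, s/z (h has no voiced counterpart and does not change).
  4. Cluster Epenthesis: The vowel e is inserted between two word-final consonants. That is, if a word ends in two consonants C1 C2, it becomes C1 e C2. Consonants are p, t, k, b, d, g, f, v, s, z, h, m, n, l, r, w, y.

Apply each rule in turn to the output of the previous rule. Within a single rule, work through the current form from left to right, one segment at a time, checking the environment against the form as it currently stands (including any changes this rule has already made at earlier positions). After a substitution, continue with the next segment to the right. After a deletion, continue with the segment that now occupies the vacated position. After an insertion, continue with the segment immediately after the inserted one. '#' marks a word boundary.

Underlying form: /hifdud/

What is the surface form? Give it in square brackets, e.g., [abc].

1 Stop Lenition: no change — [hifdud]
2 Medial Vowel Deletion: [hifdud] → [hfdd]
3 Progressive Voicing Assimilation: [hfdd] → [hftt]
4 Cluster Epenthesis: [hftt] → [hftet]

[hftet]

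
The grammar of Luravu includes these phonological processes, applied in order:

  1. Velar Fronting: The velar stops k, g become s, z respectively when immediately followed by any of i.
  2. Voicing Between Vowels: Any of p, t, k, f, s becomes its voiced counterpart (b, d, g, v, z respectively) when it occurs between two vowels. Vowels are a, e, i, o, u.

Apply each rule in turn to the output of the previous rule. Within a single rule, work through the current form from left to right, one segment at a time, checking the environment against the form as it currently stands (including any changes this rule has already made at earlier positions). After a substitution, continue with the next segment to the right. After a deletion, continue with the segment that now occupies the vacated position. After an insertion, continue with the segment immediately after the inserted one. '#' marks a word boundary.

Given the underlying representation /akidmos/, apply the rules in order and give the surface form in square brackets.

[azidmos]

1 Velar Fronting: [akidmos] → [asidmos]
2 Voicing Between Vowels: [asidmos] → [azidmos]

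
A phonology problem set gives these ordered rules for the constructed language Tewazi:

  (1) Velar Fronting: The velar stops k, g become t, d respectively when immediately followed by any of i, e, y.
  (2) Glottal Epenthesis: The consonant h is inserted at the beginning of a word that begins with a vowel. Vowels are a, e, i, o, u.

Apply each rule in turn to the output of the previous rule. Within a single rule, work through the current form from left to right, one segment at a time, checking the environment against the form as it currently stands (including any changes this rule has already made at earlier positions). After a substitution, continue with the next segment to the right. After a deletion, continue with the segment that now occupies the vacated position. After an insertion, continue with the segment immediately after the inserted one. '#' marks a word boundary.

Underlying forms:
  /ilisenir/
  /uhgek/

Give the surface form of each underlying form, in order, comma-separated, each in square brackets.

[hilisenir], [huhdek]

/ilisenir/:
  (1) Velar Fronting: no change — [ilisenir]
  (2) Glottal Epenthesis: [ilisenir] → [hilisenir]
/uhgek/:
  (1) Velar Fronting: [uhgek] → [uhdek]
  (2) Glottal Epenthesis: [uhdek] → [huhdek]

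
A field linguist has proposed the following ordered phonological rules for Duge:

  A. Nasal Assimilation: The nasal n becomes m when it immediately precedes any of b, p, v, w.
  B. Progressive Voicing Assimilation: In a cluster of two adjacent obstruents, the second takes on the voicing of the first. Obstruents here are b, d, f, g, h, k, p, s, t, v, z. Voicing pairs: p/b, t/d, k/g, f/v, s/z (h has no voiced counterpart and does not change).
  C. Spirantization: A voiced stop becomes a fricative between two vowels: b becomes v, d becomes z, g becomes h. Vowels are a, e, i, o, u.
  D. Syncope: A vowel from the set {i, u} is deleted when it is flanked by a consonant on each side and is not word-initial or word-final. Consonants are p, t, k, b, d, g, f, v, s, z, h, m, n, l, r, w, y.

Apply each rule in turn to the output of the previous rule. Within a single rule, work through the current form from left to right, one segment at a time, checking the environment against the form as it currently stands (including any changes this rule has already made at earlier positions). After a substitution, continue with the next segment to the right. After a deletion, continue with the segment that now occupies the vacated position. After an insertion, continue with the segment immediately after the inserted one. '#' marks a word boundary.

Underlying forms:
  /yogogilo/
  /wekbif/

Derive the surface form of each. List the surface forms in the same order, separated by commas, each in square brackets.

[yohohlo], [wekpf]

/yogogilo/:
  A Nasal Assimilation: no change — [yogogilo]
  B Progressive Voicing Assimilation: no change — [yogogilo]
  C Spirantization: [yogogilo] → [yohohilo]
  D Syncope: [yohohilo] → [yohohlo]
/wekbif/:
  A Nasal Assimilation: no change — [wekbif]
  B Progressive Voicing Assimilation: [wekbif] → [wekpif]
  C Spirantization: no change — [wekpif]
  D Syncope: [wekpif] → [wekpf]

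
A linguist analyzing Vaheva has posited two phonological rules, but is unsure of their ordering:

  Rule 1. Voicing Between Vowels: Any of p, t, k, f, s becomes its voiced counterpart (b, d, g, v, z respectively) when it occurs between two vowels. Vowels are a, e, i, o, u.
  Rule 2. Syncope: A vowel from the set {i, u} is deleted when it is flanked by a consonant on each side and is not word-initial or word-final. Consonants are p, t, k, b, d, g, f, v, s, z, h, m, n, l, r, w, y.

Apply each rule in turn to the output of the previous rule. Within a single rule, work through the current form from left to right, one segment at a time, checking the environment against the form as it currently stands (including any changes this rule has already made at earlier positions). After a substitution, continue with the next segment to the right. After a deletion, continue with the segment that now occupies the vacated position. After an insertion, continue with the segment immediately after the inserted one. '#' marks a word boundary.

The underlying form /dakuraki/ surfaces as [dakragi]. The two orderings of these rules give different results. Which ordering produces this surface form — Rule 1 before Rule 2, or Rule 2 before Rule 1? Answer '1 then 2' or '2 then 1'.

2 then 1

Order 1 then 2:
  1 Voicing Between Vowels: [dakuraki] → [daguragi]
  2 Syncope: [daguragi] → [dagragi]
  result: [dagragi]
Order 2 then 1:
  2 Syncope: [dakuraki] → [dakraki]
  1 Voicing Between Vowels: [dakraki] → [dakragi]
  result: [dakragi]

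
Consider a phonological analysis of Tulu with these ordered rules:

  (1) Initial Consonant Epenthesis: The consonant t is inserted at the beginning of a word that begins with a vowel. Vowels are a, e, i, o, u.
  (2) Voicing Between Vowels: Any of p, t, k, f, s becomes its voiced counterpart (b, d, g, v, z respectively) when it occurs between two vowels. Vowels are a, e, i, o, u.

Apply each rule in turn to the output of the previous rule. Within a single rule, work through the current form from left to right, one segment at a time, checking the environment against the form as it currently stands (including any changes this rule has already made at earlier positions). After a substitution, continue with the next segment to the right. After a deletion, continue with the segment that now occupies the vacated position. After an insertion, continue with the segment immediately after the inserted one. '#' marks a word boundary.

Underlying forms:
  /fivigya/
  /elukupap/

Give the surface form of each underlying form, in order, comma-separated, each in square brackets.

[fivigya], [telugubap]

/fivigya/:
  (1) Initial Consonant Epenthesis: no change — [fivigya]
  (2) Voicing Between Vowels: no change — [fivigya]
/elukupap/:
  (1) Initial Consonant Epenthesis: [elukupap] → [telukupap]
  (2) Voicing Between Vowels: [telukupap] → [telugubap]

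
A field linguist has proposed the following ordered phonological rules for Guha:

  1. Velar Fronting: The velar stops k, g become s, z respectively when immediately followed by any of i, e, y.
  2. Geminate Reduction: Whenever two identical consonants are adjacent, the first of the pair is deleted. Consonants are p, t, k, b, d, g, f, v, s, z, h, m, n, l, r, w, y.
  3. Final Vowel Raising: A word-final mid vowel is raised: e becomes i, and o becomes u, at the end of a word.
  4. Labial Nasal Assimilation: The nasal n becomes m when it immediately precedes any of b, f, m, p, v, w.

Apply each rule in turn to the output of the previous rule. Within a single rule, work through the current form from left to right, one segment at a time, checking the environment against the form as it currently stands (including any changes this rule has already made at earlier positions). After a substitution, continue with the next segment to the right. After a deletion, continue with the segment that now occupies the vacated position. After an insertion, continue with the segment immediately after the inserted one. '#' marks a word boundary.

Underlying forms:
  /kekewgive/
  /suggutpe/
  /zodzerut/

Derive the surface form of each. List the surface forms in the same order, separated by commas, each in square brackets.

[sesewzivi], [sugutpi], [zodzerut]

/kekewgive/:
  1 Velar Fronting: [kekewgive] → [sesewzive]
  2 Geminate Reduction: no change — [sesewzive]
  3 Final Vowel Raising: [sesewzive] → [sesewzivi]
  4 Labial Nasal Assimilation: no change — [sesewzivi]
/suggutpe/:
  1 Velar Fronting: no change — [suggutpe]
  2 Geminate Reduction: [suggutpe] → [sugutpe]
  3 Final Vowel Raising: [sugutpe] → [sugutpi]
  4 Labial Nasal Assimilation: no change — [sugutpi]
/zodzerut/:
  1 Velar Fronting: no change — [zodzerut]
  2 Geminate Reduction: no change — [zodzerut]
  3 Final Vowel Raising: no change — [zodzerut]
  4 Labial Nasal Assimilation: no change — [zodzerut]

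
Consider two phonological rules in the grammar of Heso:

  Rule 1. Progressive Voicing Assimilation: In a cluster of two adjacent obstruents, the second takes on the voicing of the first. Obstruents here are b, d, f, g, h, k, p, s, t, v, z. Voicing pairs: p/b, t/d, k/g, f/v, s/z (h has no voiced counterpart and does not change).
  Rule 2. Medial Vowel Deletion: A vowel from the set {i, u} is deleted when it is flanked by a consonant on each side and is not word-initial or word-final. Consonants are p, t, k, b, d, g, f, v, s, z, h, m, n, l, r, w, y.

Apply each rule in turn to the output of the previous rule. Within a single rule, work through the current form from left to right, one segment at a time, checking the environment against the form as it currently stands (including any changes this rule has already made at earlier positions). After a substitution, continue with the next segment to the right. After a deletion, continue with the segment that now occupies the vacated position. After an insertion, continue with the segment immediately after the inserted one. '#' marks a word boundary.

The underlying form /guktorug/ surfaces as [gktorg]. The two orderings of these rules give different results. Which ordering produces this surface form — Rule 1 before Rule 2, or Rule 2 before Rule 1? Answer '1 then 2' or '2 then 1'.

1 then 2

Order 1 then 2:
  1 Progressive Voicing Assimilation: no change — [guktorug]
  2 Medial Vowel Deletion: [guktorug] → [gktorg]
  result: [gktorg]
Order 2 then 1:
  2 Medial Vowel Deletion: [guktorug] → [gktorg]
  1 Progressive Voicing Assimilation: [gktorg] → [ggdorg]
  result: [ggdorg]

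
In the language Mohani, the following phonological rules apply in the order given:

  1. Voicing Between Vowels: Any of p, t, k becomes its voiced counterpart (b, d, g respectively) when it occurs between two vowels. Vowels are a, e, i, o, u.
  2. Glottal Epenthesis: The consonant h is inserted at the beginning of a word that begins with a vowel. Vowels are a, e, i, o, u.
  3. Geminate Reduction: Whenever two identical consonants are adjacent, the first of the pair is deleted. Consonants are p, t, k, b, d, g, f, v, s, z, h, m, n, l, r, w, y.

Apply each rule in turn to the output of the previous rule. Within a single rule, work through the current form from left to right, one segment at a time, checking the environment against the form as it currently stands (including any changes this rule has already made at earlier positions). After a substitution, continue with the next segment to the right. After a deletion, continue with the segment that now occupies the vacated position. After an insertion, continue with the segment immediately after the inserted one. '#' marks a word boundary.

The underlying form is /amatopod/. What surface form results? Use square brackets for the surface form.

[hamadobod]

1 Voicing Between Vowels: [amatopod] → [amadobod]
2 Glottal Epenthesis: [amadobod] → [hamadobod]
3 Geminate Reduction: no change — [hamadobod]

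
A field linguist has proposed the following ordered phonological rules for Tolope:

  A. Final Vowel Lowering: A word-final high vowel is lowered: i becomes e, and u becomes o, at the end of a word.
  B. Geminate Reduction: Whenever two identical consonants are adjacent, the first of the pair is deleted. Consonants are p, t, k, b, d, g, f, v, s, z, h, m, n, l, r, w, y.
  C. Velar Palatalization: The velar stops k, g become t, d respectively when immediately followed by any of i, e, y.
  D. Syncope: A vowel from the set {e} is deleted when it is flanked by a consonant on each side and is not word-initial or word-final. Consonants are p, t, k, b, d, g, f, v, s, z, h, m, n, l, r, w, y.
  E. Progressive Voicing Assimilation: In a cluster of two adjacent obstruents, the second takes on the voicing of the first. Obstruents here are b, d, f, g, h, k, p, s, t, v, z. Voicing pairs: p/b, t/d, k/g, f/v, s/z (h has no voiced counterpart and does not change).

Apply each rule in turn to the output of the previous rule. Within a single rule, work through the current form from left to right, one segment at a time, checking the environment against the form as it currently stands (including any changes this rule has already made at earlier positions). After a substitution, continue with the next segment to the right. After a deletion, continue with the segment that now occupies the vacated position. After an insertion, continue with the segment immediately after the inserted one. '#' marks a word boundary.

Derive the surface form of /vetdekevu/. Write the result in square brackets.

A Final Vowel Lowering: [vetdekevu] → [vetdekevo]
B Geminate Reduction: no change — [vetdekevo]
C Velar Palatalization: [vetdekevo] → [vetdetevo]
D Syncope: [vetdetevo] → [vtdtvo]
E Progressive Voicing Assimilation: [vtdtvo] → [vdddvo]

[vdddvo]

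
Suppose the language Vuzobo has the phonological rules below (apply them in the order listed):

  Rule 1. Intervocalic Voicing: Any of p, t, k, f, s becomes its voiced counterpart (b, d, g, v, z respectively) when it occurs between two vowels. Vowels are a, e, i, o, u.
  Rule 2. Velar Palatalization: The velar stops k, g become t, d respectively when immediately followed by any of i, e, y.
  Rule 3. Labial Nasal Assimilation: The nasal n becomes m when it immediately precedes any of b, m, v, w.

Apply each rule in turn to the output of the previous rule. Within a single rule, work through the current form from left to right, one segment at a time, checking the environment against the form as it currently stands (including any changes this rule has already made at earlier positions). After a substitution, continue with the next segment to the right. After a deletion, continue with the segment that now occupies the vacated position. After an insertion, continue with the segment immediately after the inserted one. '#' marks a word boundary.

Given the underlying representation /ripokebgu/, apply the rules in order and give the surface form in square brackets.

[ribodebgu]

Rule 1 Intervocalic Voicing: [ripokebgu] → [ribogebgu]
Rule 2 Velar Palatalization: [ribogebgu] → [ribodebgu]
Rule 3 Labial Nasal Assimilation: no change — [ribodebgu]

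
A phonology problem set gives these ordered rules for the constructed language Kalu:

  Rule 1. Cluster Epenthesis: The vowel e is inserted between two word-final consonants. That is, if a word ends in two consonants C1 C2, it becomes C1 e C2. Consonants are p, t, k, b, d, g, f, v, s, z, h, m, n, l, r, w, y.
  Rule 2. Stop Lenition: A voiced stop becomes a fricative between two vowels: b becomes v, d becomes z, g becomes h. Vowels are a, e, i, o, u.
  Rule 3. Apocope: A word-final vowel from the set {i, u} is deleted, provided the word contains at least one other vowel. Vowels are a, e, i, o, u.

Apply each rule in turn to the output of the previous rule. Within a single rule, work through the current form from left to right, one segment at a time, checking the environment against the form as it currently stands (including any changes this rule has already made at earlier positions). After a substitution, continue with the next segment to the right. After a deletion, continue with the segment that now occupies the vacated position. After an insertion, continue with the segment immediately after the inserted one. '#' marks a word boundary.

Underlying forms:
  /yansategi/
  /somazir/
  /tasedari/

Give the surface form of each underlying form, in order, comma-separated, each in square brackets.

[yansateh], [somazir], [tasezar]

/yansategi/:
  Rule 1 Cluster Epenthesis: no change — [yansategi]
  Rule 2 Stop Lenition: [yansategi] → [yansatehi]
  Rule 3 Apocope: [yansatehi] → [yansateh]
/somazir/:
  Rule 1 Cluster Epenthesis: no change — [somazir]
  Rule 2 Stop Lenition: no change — [somazir]
  Rule 3 Apocope: no change — [somazir]
/tasedari/:
  Rule 1 Cluster Epenthesis: no change — [tasedari]
  Rule 2 Stop Lenition: [tasedari] → [tasezari]
  Rule 3 Apocope: [tasezari] → [tasezar]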